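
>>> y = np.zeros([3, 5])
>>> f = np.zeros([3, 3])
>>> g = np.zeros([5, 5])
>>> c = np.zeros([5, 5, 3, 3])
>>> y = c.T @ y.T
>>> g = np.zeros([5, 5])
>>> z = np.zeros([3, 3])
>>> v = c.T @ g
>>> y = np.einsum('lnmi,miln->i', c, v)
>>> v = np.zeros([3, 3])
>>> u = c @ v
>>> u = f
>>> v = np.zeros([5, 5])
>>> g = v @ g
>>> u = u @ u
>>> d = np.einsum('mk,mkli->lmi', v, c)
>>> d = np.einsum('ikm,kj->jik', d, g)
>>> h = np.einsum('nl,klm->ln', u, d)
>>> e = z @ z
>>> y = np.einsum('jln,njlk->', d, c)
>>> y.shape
()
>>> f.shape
(3, 3)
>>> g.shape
(5, 5)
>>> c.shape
(5, 5, 3, 3)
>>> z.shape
(3, 3)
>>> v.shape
(5, 5)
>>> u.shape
(3, 3)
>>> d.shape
(5, 3, 5)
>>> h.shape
(3, 3)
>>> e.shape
(3, 3)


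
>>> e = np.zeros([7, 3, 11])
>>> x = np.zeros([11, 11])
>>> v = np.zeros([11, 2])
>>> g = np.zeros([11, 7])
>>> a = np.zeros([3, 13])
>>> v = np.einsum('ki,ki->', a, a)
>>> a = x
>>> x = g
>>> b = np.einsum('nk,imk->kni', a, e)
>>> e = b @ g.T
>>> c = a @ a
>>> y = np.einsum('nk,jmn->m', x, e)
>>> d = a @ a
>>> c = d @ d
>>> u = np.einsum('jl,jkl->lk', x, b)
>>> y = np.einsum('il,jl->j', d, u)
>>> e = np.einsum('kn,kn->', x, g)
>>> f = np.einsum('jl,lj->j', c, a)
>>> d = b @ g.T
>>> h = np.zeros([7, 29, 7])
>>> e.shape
()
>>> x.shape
(11, 7)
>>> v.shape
()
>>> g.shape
(11, 7)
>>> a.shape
(11, 11)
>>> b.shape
(11, 11, 7)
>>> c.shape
(11, 11)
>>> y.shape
(7,)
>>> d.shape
(11, 11, 11)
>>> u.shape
(7, 11)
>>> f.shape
(11,)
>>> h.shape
(7, 29, 7)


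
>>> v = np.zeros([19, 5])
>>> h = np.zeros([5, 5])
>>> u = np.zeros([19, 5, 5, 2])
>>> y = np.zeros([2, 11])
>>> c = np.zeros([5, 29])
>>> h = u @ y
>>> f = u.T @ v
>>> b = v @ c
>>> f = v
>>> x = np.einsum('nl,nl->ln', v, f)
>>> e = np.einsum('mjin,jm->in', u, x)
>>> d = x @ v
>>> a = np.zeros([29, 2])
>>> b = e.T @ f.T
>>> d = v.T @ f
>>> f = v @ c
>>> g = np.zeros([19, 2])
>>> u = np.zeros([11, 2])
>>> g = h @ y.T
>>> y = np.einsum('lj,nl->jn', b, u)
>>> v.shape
(19, 5)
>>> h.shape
(19, 5, 5, 11)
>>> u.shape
(11, 2)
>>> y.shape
(19, 11)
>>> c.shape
(5, 29)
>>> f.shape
(19, 29)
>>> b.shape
(2, 19)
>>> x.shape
(5, 19)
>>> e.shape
(5, 2)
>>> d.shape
(5, 5)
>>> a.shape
(29, 2)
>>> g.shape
(19, 5, 5, 2)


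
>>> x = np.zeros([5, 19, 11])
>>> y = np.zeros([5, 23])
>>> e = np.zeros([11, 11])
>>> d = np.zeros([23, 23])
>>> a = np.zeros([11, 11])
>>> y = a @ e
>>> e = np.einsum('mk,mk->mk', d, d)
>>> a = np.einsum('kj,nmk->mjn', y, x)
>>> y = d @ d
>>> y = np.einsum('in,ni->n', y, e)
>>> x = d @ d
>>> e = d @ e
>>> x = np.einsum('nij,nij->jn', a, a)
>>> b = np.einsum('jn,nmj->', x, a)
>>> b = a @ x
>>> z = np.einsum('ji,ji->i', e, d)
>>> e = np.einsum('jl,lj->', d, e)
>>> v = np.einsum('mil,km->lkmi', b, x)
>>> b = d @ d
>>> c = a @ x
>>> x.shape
(5, 19)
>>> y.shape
(23,)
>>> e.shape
()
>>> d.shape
(23, 23)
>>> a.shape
(19, 11, 5)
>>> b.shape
(23, 23)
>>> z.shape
(23,)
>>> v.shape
(19, 5, 19, 11)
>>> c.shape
(19, 11, 19)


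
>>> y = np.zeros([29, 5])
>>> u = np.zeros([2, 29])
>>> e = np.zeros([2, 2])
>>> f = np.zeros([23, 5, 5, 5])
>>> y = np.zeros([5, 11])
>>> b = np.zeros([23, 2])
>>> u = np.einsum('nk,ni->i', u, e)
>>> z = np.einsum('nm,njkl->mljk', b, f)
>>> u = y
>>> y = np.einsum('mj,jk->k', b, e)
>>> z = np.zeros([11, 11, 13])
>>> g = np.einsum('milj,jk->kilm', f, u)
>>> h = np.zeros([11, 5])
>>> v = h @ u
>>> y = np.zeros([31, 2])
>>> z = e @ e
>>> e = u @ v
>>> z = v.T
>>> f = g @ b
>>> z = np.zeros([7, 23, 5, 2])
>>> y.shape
(31, 2)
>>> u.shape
(5, 11)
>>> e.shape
(5, 11)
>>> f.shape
(11, 5, 5, 2)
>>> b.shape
(23, 2)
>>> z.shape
(7, 23, 5, 2)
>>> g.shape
(11, 5, 5, 23)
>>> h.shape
(11, 5)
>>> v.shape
(11, 11)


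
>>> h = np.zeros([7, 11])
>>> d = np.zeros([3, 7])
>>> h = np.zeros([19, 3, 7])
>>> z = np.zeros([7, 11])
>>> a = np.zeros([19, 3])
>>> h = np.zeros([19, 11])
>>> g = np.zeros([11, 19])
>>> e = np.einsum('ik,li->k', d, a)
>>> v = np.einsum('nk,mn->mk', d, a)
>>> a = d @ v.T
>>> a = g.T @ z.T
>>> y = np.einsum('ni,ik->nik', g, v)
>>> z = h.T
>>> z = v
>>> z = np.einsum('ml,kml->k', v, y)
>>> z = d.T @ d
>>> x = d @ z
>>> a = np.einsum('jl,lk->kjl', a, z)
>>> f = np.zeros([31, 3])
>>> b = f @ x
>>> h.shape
(19, 11)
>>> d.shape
(3, 7)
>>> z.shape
(7, 7)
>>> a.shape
(7, 19, 7)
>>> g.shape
(11, 19)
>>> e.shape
(7,)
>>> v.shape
(19, 7)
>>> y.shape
(11, 19, 7)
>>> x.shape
(3, 7)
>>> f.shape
(31, 3)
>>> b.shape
(31, 7)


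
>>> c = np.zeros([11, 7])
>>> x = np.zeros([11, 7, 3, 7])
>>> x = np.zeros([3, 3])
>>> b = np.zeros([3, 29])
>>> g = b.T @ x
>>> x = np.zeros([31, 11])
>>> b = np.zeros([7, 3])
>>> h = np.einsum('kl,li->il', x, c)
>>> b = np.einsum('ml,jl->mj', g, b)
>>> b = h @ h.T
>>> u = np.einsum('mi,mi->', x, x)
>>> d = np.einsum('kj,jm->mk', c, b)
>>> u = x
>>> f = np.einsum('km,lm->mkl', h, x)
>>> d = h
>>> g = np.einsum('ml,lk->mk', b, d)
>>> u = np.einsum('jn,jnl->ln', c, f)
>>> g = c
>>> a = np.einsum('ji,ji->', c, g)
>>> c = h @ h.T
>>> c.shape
(7, 7)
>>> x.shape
(31, 11)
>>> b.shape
(7, 7)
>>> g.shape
(11, 7)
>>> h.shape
(7, 11)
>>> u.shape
(31, 7)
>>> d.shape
(7, 11)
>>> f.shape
(11, 7, 31)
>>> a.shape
()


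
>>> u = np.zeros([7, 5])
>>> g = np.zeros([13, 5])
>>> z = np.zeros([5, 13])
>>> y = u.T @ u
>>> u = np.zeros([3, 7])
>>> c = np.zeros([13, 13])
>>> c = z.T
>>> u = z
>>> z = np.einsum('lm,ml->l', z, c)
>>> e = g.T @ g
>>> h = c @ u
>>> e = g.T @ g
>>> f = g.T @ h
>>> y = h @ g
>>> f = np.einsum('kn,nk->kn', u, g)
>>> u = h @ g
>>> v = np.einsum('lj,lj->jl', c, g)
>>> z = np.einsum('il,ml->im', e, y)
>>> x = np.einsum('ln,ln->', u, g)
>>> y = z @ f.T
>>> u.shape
(13, 5)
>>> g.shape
(13, 5)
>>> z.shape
(5, 13)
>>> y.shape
(5, 5)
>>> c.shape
(13, 5)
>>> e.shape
(5, 5)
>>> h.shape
(13, 13)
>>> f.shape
(5, 13)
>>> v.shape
(5, 13)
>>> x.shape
()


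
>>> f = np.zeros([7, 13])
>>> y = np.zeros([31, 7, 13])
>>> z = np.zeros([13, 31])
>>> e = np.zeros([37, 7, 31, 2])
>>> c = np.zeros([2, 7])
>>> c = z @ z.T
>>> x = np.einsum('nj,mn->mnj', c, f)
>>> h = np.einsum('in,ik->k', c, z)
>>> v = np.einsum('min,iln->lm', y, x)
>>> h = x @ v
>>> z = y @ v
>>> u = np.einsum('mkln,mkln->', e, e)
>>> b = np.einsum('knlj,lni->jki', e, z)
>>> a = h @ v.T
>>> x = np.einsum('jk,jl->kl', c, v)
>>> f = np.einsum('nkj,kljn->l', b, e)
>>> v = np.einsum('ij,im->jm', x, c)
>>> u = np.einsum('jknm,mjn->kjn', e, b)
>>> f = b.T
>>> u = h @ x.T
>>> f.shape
(31, 37, 2)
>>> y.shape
(31, 7, 13)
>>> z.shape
(31, 7, 31)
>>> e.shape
(37, 7, 31, 2)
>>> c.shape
(13, 13)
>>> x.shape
(13, 31)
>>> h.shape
(7, 13, 31)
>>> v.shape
(31, 13)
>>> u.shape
(7, 13, 13)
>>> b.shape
(2, 37, 31)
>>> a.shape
(7, 13, 13)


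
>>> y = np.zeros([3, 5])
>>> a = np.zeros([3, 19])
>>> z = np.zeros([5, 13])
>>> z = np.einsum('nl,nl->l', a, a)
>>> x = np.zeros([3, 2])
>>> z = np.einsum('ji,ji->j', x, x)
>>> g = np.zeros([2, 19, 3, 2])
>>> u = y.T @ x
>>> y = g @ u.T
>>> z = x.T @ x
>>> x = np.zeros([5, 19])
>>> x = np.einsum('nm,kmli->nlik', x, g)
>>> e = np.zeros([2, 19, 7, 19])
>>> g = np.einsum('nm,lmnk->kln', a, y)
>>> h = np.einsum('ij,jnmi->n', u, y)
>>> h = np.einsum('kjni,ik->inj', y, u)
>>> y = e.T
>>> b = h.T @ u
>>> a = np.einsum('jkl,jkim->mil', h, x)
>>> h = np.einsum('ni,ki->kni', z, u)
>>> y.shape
(19, 7, 19, 2)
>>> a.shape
(2, 2, 19)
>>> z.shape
(2, 2)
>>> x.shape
(5, 3, 2, 2)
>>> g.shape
(5, 2, 3)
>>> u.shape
(5, 2)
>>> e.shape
(2, 19, 7, 19)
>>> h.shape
(5, 2, 2)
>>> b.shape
(19, 3, 2)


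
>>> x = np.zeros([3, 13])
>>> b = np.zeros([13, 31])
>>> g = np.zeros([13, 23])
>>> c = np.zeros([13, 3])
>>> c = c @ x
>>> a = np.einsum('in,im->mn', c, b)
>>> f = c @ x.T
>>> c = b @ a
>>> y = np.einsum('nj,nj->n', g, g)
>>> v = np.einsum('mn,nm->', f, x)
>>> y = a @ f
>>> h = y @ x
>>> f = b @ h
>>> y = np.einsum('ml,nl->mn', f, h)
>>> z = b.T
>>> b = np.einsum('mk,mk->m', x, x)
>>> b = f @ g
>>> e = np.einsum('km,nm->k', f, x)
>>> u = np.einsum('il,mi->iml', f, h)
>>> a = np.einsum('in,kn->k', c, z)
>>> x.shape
(3, 13)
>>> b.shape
(13, 23)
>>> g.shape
(13, 23)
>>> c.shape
(13, 13)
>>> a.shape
(31,)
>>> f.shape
(13, 13)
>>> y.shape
(13, 31)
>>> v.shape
()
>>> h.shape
(31, 13)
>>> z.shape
(31, 13)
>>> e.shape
(13,)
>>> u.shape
(13, 31, 13)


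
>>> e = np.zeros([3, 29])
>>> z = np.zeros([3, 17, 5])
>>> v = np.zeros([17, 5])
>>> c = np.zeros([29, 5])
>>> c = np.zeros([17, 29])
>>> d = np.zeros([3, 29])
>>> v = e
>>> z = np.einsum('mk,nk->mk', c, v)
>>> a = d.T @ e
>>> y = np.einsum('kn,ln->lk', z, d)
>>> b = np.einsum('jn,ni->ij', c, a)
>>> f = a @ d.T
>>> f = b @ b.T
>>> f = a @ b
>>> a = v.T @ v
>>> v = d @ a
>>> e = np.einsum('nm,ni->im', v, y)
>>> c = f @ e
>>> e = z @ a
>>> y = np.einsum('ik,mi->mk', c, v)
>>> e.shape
(17, 29)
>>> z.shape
(17, 29)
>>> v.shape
(3, 29)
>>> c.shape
(29, 29)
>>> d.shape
(3, 29)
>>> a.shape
(29, 29)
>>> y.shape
(3, 29)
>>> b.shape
(29, 17)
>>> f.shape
(29, 17)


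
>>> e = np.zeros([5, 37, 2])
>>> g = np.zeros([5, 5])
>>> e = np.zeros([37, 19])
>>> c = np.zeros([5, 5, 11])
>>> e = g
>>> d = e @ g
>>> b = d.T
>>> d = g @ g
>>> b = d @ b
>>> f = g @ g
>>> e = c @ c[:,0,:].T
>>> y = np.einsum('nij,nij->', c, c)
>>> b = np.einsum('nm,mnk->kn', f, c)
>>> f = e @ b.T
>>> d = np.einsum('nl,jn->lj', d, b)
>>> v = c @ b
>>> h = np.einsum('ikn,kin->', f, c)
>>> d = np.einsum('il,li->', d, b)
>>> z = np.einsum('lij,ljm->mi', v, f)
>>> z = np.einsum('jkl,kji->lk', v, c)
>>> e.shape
(5, 5, 5)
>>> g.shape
(5, 5)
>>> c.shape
(5, 5, 11)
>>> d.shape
()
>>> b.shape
(11, 5)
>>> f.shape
(5, 5, 11)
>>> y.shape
()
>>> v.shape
(5, 5, 5)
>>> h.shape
()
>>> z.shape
(5, 5)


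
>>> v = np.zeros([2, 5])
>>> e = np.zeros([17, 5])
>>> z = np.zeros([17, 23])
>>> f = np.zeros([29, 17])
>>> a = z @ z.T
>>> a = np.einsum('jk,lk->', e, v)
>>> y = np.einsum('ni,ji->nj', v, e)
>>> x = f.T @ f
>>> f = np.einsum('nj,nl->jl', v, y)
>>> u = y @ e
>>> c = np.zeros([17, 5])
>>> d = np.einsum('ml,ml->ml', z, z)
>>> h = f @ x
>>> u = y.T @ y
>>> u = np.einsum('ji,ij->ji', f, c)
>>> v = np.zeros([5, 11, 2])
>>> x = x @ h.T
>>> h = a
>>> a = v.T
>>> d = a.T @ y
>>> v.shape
(5, 11, 2)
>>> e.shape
(17, 5)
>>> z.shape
(17, 23)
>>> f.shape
(5, 17)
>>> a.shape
(2, 11, 5)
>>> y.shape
(2, 17)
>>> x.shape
(17, 5)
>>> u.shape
(5, 17)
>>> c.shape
(17, 5)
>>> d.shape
(5, 11, 17)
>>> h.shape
()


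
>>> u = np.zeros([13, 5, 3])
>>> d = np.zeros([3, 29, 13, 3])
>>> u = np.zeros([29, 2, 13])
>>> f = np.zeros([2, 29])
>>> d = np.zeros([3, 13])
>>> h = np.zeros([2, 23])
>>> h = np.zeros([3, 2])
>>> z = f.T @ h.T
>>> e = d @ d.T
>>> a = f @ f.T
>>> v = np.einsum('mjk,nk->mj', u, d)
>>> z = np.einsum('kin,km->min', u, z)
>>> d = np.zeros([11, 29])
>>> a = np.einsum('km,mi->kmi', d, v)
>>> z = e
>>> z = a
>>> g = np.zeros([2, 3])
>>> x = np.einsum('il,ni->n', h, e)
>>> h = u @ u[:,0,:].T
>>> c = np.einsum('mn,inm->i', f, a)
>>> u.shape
(29, 2, 13)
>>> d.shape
(11, 29)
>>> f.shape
(2, 29)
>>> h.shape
(29, 2, 29)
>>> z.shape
(11, 29, 2)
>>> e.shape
(3, 3)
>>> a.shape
(11, 29, 2)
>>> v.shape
(29, 2)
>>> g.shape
(2, 3)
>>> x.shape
(3,)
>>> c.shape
(11,)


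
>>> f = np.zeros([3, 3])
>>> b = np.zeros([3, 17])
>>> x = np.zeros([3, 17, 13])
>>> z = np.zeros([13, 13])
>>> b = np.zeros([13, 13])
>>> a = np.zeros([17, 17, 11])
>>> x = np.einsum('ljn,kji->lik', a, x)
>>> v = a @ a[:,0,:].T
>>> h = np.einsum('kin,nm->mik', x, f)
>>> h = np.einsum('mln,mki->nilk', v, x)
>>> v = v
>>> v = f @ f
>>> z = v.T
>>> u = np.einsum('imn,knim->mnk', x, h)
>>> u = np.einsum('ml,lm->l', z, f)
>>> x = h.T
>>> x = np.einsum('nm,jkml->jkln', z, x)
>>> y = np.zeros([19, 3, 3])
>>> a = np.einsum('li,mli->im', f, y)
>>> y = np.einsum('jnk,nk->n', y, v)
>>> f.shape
(3, 3)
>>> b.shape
(13, 13)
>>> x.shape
(13, 17, 17, 3)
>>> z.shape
(3, 3)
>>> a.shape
(3, 19)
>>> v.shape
(3, 3)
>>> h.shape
(17, 3, 17, 13)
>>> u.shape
(3,)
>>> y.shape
(3,)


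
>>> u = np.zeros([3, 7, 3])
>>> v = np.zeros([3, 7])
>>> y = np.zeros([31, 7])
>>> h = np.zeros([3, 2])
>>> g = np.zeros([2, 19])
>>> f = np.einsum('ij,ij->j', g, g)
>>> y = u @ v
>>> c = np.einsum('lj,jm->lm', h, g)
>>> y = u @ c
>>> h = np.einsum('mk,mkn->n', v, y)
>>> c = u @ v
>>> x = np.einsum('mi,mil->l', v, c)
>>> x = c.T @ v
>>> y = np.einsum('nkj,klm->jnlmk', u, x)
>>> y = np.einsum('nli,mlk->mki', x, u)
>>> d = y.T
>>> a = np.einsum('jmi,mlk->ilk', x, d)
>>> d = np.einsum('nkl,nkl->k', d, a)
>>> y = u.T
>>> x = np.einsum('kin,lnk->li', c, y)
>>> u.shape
(3, 7, 3)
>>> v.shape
(3, 7)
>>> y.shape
(3, 7, 3)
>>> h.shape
(19,)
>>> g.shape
(2, 19)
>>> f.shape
(19,)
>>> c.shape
(3, 7, 7)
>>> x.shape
(3, 7)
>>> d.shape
(3,)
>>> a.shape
(7, 3, 3)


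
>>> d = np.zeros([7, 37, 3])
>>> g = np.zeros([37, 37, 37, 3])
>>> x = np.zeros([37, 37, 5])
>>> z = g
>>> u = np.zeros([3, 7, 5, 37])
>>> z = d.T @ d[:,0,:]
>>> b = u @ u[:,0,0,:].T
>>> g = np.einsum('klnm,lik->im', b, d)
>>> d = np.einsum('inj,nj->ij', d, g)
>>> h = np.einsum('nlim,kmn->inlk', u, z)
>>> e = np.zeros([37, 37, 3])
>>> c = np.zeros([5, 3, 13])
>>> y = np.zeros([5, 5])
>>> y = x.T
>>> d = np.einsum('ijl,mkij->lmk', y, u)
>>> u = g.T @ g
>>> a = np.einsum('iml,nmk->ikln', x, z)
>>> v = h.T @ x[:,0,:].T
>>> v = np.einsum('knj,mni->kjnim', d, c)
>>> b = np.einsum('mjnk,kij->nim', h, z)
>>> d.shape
(37, 3, 7)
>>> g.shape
(37, 3)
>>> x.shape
(37, 37, 5)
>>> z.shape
(3, 37, 3)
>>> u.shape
(3, 3)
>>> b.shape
(7, 37, 5)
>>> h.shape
(5, 3, 7, 3)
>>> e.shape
(37, 37, 3)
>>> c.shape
(5, 3, 13)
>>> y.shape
(5, 37, 37)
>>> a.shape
(37, 3, 5, 3)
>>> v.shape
(37, 7, 3, 13, 5)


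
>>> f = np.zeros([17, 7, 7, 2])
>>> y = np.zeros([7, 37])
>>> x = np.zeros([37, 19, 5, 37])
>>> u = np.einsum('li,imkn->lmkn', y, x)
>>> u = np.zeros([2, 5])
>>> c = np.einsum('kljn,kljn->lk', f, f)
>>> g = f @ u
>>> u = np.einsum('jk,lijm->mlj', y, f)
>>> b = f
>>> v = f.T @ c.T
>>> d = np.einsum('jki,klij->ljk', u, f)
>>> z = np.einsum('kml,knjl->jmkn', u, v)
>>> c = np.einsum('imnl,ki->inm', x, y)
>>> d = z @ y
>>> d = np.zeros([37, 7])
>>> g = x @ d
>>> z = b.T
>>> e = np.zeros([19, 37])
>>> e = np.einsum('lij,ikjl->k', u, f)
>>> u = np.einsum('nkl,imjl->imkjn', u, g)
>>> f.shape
(17, 7, 7, 2)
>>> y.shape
(7, 37)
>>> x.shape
(37, 19, 5, 37)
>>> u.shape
(37, 19, 17, 5, 2)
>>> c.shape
(37, 5, 19)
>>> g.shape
(37, 19, 5, 7)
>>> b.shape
(17, 7, 7, 2)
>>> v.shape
(2, 7, 7, 7)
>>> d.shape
(37, 7)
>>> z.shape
(2, 7, 7, 17)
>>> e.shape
(7,)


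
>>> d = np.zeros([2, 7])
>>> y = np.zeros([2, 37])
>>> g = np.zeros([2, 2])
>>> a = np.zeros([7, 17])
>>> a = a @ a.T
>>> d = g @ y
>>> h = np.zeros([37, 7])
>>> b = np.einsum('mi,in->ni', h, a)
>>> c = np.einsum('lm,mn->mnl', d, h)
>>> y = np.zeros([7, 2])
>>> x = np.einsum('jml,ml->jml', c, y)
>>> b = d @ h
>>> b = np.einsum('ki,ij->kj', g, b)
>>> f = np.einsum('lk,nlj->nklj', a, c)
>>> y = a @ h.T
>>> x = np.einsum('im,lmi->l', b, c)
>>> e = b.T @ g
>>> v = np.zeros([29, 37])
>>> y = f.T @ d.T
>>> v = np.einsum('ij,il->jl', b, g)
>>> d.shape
(2, 37)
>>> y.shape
(2, 7, 7, 2)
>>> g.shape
(2, 2)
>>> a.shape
(7, 7)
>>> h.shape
(37, 7)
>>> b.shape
(2, 7)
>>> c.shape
(37, 7, 2)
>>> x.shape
(37,)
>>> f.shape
(37, 7, 7, 2)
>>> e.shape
(7, 2)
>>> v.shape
(7, 2)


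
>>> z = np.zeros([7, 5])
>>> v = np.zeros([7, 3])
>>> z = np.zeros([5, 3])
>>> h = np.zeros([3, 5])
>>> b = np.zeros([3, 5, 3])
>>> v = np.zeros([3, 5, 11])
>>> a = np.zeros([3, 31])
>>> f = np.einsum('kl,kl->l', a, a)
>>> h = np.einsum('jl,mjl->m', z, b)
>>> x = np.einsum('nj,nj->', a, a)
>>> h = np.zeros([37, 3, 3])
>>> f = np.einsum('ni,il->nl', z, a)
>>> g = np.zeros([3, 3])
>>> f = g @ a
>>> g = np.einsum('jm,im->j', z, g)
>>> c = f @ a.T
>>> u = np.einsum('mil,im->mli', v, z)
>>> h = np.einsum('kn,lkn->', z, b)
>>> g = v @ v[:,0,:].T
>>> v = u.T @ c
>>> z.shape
(5, 3)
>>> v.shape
(5, 11, 3)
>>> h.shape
()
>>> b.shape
(3, 5, 3)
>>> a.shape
(3, 31)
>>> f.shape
(3, 31)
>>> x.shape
()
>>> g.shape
(3, 5, 3)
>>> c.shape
(3, 3)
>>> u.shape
(3, 11, 5)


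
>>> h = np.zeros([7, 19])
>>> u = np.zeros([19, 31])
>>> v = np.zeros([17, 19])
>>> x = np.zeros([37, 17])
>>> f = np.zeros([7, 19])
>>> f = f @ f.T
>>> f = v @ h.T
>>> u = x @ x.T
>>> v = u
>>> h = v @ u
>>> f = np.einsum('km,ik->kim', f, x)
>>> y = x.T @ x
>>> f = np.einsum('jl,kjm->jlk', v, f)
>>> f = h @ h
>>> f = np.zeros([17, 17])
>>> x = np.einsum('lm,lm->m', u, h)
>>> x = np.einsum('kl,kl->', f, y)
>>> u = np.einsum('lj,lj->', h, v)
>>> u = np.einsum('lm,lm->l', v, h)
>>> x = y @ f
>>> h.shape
(37, 37)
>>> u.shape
(37,)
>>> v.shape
(37, 37)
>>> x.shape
(17, 17)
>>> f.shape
(17, 17)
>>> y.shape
(17, 17)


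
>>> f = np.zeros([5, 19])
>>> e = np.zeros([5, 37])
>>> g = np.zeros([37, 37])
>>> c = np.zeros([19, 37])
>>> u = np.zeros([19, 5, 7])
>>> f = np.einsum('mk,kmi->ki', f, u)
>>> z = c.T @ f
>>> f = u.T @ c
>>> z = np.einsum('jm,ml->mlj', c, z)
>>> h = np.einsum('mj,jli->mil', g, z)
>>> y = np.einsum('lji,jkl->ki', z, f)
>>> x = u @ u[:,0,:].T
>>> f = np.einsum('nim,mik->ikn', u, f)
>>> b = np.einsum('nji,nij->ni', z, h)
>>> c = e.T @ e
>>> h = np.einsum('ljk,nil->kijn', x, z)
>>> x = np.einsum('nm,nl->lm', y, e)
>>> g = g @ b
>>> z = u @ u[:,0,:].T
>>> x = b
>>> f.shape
(5, 37, 19)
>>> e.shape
(5, 37)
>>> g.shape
(37, 19)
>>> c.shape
(37, 37)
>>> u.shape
(19, 5, 7)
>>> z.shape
(19, 5, 19)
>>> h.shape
(19, 7, 5, 37)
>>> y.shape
(5, 19)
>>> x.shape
(37, 19)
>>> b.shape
(37, 19)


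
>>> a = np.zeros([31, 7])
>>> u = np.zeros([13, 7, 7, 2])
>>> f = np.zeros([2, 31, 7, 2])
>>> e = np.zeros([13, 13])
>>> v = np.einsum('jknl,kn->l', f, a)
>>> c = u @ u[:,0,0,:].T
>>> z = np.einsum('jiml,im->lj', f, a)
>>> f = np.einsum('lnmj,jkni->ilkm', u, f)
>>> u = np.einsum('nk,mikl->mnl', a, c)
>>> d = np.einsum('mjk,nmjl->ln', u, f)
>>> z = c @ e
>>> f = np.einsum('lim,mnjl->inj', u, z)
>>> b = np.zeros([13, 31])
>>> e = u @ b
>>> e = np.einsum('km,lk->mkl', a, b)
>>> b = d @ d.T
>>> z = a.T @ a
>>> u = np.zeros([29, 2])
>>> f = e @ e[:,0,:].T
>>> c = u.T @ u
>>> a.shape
(31, 7)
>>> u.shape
(29, 2)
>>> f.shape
(7, 31, 7)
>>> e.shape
(7, 31, 13)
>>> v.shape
(2,)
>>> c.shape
(2, 2)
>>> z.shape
(7, 7)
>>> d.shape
(7, 2)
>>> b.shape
(7, 7)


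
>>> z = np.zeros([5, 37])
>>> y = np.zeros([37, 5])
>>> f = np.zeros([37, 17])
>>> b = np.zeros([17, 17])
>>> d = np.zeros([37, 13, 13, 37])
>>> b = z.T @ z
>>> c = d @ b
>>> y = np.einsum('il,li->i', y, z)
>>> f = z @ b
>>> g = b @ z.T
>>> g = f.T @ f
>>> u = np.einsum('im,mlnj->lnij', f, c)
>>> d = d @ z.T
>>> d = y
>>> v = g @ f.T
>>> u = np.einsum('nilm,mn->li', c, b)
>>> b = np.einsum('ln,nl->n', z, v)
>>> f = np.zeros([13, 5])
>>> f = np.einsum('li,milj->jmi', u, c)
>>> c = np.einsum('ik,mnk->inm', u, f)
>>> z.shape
(5, 37)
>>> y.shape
(37,)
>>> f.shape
(37, 37, 13)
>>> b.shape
(37,)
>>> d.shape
(37,)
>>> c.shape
(13, 37, 37)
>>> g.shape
(37, 37)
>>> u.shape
(13, 13)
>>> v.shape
(37, 5)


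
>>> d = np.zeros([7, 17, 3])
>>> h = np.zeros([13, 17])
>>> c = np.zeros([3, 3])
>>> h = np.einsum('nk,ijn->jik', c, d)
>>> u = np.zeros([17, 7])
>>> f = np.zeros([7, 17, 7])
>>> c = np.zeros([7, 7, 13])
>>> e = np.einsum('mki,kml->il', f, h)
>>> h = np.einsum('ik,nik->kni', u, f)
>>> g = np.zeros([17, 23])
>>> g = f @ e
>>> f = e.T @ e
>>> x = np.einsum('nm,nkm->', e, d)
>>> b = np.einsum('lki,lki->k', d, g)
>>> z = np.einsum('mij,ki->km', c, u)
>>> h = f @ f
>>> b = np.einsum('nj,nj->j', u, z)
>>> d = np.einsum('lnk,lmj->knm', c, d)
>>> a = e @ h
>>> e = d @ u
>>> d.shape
(13, 7, 17)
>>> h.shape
(3, 3)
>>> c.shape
(7, 7, 13)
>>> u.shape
(17, 7)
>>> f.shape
(3, 3)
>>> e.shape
(13, 7, 7)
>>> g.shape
(7, 17, 3)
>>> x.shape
()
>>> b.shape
(7,)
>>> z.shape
(17, 7)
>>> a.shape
(7, 3)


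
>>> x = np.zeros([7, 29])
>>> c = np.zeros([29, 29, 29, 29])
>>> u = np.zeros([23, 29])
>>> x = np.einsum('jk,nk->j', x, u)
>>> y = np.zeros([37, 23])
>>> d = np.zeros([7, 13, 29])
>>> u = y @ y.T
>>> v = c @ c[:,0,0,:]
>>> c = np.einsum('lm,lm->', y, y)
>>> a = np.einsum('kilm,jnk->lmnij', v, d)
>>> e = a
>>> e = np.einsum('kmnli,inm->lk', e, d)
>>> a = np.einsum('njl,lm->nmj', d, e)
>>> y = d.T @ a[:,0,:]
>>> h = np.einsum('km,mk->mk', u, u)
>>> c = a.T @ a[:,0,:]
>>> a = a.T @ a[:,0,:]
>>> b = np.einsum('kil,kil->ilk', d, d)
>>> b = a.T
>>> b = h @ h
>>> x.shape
(7,)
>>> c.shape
(13, 29, 13)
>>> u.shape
(37, 37)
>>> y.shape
(29, 13, 13)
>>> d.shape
(7, 13, 29)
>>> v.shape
(29, 29, 29, 29)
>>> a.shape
(13, 29, 13)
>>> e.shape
(29, 29)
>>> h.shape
(37, 37)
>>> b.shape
(37, 37)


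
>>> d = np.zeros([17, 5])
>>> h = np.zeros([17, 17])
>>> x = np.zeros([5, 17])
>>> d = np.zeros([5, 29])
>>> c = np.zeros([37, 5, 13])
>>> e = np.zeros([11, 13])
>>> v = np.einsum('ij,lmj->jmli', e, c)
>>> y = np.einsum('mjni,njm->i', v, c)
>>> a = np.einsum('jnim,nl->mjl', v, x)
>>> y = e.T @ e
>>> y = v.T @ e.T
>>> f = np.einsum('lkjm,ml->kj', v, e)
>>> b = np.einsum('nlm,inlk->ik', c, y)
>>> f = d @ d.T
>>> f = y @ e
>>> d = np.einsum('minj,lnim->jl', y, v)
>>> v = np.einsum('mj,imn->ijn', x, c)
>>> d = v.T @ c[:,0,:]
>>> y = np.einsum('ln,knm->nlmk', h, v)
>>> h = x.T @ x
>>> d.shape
(13, 17, 13)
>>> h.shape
(17, 17)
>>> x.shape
(5, 17)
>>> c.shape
(37, 5, 13)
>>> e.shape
(11, 13)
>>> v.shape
(37, 17, 13)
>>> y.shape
(17, 17, 13, 37)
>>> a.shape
(11, 13, 17)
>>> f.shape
(11, 37, 5, 13)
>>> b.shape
(11, 11)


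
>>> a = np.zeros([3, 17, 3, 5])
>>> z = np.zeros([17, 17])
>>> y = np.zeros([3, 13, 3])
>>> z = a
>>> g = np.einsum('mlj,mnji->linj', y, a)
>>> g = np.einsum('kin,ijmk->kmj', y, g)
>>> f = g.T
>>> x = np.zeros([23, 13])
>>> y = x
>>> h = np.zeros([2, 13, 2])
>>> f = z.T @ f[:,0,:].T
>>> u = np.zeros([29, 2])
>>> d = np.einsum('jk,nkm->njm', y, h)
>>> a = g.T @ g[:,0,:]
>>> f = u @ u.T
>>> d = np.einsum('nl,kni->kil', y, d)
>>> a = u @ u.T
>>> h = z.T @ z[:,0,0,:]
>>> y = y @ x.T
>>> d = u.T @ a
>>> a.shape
(29, 29)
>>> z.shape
(3, 17, 3, 5)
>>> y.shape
(23, 23)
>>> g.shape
(3, 17, 5)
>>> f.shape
(29, 29)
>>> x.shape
(23, 13)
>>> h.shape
(5, 3, 17, 5)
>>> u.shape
(29, 2)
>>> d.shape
(2, 29)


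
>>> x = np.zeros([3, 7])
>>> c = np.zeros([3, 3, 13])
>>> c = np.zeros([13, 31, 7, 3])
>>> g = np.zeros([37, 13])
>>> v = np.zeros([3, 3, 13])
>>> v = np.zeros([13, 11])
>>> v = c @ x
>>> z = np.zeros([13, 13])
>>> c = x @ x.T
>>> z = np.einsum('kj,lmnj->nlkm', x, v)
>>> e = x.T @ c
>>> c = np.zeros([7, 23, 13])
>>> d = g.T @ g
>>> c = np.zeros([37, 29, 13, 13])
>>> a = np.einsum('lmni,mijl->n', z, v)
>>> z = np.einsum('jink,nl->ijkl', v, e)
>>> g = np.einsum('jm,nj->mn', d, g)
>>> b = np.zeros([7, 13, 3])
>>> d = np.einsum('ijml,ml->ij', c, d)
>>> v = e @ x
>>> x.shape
(3, 7)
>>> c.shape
(37, 29, 13, 13)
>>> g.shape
(13, 37)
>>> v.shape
(7, 7)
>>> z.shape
(31, 13, 7, 3)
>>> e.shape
(7, 3)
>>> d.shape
(37, 29)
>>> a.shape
(3,)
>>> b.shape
(7, 13, 3)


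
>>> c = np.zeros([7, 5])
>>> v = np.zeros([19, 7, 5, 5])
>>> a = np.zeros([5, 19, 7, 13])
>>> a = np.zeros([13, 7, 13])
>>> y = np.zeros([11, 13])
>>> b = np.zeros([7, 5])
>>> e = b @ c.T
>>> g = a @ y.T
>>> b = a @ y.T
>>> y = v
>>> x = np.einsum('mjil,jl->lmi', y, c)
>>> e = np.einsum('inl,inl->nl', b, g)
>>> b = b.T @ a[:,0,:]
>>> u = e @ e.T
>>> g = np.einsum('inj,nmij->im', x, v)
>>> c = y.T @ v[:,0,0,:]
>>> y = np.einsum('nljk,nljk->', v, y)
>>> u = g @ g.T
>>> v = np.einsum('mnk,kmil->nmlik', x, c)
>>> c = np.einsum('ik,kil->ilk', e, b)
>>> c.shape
(7, 13, 11)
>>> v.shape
(19, 5, 5, 7, 5)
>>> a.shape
(13, 7, 13)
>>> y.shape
()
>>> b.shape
(11, 7, 13)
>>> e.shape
(7, 11)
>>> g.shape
(5, 7)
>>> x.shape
(5, 19, 5)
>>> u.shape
(5, 5)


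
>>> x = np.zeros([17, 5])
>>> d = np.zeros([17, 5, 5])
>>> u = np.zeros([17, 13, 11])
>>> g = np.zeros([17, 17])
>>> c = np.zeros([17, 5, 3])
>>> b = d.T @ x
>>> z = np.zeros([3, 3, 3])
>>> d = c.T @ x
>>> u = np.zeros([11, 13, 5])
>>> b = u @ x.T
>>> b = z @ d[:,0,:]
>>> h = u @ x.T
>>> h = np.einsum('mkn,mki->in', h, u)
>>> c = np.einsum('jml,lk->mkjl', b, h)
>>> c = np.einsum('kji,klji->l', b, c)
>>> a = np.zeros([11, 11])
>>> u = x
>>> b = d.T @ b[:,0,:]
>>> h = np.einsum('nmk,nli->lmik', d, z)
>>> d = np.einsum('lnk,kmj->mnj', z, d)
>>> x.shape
(17, 5)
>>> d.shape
(5, 3, 5)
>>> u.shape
(17, 5)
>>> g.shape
(17, 17)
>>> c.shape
(17,)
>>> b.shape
(5, 5, 5)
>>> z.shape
(3, 3, 3)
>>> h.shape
(3, 5, 3, 5)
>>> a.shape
(11, 11)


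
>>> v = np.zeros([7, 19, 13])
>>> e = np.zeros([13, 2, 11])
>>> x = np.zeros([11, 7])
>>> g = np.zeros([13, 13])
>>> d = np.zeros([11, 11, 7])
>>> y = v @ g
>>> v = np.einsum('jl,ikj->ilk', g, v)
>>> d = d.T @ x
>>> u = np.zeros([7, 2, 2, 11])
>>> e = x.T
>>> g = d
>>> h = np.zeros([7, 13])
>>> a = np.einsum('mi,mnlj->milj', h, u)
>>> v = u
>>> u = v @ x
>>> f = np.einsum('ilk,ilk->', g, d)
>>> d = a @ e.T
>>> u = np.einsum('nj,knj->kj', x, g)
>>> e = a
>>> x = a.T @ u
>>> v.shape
(7, 2, 2, 11)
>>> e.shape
(7, 13, 2, 11)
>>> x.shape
(11, 2, 13, 7)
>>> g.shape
(7, 11, 7)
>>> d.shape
(7, 13, 2, 7)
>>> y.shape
(7, 19, 13)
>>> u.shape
(7, 7)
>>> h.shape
(7, 13)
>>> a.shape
(7, 13, 2, 11)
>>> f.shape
()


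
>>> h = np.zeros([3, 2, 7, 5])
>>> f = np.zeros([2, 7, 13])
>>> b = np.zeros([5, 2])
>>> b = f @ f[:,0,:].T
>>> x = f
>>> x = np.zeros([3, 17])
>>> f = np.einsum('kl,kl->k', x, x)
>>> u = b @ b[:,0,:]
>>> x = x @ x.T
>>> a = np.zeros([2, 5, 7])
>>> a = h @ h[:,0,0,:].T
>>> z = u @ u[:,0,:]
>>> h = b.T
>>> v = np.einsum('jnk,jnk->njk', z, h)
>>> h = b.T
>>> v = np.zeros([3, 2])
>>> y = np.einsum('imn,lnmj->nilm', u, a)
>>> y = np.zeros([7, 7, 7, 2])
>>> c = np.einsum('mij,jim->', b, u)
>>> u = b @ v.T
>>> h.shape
(2, 7, 2)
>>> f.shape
(3,)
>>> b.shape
(2, 7, 2)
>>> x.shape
(3, 3)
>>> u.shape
(2, 7, 3)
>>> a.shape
(3, 2, 7, 3)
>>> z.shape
(2, 7, 2)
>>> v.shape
(3, 2)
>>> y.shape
(7, 7, 7, 2)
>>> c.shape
()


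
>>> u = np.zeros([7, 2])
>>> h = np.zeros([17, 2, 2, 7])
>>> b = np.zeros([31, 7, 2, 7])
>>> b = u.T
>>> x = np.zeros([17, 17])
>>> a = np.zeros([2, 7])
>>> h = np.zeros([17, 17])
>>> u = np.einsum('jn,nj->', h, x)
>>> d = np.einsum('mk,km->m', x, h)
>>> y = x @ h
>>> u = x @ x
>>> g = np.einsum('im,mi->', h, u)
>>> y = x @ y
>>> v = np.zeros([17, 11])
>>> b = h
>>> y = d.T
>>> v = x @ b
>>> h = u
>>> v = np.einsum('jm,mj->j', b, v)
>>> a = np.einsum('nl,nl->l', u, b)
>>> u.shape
(17, 17)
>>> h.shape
(17, 17)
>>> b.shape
(17, 17)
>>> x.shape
(17, 17)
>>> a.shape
(17,)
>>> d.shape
(17,)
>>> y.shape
(17,)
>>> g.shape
()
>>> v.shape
(17,)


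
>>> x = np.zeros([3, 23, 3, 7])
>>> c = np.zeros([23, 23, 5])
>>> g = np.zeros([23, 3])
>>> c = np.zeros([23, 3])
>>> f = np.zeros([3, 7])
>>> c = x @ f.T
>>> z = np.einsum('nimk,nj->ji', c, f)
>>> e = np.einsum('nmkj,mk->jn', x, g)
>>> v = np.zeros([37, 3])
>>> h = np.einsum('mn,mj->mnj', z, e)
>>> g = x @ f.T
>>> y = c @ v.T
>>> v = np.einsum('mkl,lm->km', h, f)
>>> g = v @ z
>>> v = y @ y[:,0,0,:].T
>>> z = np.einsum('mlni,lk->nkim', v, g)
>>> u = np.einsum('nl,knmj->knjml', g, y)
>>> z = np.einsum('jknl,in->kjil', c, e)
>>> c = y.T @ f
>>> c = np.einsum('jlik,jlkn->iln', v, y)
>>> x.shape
(3, 23, 3, 7)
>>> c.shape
(3, 23, 37)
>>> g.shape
(23, 23)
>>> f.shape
(3, 7)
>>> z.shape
(23, 3, 7, 3)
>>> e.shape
(7, 3)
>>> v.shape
(3, 23, 3, 3)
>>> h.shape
(7, 23, 3)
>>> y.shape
(3, 23, 3, 37)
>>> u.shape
(3, 23, 37, 3, 23)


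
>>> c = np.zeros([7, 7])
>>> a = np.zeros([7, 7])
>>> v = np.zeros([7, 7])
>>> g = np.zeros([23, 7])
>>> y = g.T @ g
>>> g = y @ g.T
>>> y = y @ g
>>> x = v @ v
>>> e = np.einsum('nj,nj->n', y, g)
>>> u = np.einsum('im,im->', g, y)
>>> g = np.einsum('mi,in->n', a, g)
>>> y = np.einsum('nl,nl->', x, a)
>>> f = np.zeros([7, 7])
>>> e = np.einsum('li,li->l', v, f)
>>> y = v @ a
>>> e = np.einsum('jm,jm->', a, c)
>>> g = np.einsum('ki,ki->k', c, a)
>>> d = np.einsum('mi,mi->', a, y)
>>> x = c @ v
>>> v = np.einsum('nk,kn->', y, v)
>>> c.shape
(7, 7)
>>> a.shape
(7, 7)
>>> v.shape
()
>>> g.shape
(7,)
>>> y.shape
(7, 7)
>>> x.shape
(7, 7)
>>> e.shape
()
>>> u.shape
()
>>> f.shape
(7, 7)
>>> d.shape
()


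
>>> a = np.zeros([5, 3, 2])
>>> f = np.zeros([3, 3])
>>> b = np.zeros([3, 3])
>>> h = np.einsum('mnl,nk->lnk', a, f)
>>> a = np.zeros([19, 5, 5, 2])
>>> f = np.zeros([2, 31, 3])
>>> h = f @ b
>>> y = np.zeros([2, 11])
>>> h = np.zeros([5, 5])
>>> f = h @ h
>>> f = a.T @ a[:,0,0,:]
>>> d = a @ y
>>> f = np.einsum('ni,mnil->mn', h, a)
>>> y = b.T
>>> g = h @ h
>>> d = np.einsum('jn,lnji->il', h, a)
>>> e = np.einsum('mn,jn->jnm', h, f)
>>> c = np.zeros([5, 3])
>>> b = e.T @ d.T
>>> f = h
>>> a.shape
(19, 5, 5, 2)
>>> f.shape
(5, 5)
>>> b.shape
(5, 5, 2)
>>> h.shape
(5, 5)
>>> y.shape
(3, 3)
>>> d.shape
(2, 19)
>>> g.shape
(5, 5)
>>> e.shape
(19, 5, 5)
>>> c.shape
(5, 3)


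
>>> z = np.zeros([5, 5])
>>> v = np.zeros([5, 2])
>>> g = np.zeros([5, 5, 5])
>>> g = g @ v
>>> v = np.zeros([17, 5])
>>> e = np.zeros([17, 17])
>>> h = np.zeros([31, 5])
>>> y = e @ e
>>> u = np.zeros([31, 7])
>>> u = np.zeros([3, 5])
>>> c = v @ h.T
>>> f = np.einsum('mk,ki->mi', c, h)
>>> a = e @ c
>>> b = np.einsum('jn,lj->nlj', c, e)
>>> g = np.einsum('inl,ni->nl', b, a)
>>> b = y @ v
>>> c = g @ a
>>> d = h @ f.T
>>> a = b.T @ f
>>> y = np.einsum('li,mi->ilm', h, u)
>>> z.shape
(5, 5)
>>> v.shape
(17, 5)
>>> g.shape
(17, 17)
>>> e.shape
(17, 17)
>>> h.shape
(31, 5)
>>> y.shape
(5, 31, 3)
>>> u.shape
(3, 5)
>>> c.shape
(17, 31)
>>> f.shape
(17, 5)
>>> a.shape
(5, 5)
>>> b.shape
(17, 5)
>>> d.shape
(31, 17)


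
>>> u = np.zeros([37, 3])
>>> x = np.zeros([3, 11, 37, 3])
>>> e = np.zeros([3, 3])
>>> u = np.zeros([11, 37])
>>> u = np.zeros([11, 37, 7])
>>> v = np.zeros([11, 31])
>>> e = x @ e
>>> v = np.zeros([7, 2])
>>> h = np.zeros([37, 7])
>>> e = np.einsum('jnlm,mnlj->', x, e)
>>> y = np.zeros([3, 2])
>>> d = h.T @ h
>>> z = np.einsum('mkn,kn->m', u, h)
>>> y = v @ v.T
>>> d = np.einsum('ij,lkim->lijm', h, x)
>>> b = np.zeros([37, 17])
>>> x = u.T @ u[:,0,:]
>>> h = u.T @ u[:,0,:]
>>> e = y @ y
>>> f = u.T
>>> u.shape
(11, 37, 7)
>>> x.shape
(7, 37, 7)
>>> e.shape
(7, 7)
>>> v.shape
(7, 2)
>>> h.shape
(7, 37, 7)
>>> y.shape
(7, 7)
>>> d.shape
(3, 37, 7, 3)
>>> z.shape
(11,)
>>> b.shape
(37, 17)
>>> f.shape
(7, 37, 11)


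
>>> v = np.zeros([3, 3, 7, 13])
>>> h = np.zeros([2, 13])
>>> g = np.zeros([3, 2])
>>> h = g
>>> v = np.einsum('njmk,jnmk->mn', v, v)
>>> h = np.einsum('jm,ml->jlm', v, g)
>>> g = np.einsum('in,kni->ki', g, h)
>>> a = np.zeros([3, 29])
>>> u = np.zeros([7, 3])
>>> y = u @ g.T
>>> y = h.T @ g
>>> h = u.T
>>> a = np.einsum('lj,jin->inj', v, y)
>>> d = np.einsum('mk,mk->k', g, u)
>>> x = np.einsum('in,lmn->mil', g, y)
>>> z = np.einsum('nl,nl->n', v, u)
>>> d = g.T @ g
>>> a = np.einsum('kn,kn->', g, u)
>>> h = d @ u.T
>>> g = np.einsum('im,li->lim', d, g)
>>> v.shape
(7, 3)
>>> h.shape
(3, 7)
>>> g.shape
(7, 3, 3)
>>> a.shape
()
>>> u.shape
(7, 3)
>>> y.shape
(3, 2, 3)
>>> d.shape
(3, 3)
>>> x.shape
(2, 7, 3)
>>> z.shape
(7,)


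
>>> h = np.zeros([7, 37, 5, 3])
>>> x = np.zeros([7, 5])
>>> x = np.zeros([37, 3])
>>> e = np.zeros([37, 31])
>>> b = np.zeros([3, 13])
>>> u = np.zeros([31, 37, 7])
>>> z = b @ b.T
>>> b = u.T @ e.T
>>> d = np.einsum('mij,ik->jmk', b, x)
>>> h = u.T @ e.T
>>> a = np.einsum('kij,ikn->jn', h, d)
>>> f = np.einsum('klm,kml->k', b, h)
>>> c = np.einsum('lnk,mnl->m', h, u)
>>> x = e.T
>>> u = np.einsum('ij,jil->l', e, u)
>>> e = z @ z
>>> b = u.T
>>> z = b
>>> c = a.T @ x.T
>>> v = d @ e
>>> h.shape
(7, 37, 37)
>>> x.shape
(31, 37)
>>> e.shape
(3, 3)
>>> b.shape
(7,)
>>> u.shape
(7,)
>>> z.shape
(7,)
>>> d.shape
(37, 7, 3)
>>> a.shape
(37, 3)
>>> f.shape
(7,)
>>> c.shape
(3, 31)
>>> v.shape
(37, 7, 3)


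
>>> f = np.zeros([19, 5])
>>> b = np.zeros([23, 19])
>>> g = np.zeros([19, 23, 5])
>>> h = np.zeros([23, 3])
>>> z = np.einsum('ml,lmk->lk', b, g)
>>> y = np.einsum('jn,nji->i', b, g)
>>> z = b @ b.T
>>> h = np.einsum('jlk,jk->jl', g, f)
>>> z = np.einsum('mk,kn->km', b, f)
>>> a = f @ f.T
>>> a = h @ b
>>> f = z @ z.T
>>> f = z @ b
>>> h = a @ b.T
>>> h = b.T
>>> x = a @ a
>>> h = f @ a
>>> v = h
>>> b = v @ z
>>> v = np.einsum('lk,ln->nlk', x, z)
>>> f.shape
(19, 19)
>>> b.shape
(19, 23)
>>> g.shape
(19, 23, 5)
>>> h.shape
(19, 19)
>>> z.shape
(19, 23)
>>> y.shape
(5,)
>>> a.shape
(19, 19)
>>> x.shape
(19, 19)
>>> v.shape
(23, 19, 19)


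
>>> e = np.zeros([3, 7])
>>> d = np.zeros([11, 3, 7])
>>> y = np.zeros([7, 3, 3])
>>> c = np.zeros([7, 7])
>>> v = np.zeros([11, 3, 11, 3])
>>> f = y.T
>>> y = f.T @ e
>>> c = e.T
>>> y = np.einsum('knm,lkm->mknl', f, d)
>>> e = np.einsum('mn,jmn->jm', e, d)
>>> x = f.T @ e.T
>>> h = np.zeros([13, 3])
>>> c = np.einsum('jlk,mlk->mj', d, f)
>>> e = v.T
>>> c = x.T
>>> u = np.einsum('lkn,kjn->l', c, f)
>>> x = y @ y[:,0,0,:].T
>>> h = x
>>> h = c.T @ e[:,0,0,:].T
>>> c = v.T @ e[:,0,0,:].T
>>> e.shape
(3, 11, 3, 11)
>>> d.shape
(11, 3, 7)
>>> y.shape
(7, 3, 3, 11)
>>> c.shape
(3, 11, 3, 3)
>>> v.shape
(11, 3, 11, 3)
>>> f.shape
(3, 3, 7)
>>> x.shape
(7, 3, 3, 7)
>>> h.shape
(7, 3, 3)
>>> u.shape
(11,)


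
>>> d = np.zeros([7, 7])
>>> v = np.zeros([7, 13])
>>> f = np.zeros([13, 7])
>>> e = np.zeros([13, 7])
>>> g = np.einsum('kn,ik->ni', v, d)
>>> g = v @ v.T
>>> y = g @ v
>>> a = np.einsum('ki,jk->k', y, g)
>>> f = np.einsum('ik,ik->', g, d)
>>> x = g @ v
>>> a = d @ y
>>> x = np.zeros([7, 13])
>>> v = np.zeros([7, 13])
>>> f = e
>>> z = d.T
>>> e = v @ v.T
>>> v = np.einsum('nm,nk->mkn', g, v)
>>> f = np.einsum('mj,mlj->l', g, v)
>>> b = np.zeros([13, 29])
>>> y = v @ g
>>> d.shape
(7, 7)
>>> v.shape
(7, 13, 7)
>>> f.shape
(13,)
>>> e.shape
(7, 7)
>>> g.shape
(7, 7)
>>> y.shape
(7, 13, 7)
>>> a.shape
(7, 13)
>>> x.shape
(7, 13)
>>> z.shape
(7, 7)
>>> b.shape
(13, 29)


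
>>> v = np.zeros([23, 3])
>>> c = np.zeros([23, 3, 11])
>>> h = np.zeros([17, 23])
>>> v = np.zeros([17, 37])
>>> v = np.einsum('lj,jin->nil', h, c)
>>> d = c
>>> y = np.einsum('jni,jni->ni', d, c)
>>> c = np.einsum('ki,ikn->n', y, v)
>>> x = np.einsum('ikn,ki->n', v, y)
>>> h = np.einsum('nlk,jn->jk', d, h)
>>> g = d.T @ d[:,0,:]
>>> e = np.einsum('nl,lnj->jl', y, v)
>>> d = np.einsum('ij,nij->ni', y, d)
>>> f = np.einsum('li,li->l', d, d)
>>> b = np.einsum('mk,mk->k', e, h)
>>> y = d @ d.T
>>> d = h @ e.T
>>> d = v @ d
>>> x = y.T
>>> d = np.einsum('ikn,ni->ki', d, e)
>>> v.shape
(11, 3, 17)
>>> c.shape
(17,)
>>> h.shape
(17, 11)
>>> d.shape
(3, 11)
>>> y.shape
(23, 23)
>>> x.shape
(23, 23)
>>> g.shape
(11, 3, 11)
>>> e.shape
(17, 11)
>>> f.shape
(23,)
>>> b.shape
(11,)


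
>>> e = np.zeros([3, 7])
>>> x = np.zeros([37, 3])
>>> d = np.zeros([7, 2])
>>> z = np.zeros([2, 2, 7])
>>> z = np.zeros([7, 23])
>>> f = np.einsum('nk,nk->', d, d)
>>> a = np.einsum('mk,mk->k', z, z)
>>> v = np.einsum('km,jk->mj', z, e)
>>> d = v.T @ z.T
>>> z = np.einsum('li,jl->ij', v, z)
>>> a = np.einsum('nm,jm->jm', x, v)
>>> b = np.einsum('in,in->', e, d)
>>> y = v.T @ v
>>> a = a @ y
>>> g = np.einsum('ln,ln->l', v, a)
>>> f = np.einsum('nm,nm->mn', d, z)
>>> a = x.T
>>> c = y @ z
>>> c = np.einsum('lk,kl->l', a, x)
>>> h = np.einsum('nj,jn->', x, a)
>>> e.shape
(3, 7)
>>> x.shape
(37, 3)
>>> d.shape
(3, 7)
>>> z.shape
(3, 7)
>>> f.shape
(7, 3)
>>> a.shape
(3, 37)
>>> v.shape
(23, 3)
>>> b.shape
()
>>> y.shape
(3, 3)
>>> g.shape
(23,)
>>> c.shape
(3,)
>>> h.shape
()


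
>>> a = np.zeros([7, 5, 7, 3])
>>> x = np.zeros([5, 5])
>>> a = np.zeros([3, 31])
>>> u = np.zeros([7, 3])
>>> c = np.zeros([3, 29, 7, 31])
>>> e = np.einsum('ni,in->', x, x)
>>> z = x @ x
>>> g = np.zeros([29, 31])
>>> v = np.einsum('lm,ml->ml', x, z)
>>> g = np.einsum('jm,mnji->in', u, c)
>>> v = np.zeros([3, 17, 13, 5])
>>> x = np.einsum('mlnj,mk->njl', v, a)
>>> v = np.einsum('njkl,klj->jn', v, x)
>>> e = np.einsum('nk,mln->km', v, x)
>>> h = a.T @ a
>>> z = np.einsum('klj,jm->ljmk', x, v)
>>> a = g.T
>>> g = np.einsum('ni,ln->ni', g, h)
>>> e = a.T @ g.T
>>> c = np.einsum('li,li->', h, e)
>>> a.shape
(29, 31)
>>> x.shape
(13, 5, 17)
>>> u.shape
(7, 3)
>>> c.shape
()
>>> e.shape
(31, 31)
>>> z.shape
(5, 17, 3, 13)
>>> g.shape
(31, 29)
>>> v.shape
(17, 3)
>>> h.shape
(31, 31)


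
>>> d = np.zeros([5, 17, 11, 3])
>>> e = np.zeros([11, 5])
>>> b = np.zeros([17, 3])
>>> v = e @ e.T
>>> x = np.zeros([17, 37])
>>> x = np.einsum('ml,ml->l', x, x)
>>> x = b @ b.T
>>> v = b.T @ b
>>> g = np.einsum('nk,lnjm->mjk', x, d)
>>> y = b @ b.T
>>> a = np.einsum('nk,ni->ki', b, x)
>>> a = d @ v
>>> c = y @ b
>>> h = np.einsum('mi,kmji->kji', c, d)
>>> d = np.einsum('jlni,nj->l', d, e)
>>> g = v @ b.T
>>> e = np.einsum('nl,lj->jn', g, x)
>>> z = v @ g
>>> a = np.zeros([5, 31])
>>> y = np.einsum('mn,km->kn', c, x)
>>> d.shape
(17,)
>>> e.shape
(17, 3)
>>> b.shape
(17, 3)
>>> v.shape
(3, 3)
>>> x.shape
(17, 17)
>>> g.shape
(3, 17)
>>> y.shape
(17, 3)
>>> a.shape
(5, 31)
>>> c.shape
(17, 3)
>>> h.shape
(5, 11, 3)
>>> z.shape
(3, 17)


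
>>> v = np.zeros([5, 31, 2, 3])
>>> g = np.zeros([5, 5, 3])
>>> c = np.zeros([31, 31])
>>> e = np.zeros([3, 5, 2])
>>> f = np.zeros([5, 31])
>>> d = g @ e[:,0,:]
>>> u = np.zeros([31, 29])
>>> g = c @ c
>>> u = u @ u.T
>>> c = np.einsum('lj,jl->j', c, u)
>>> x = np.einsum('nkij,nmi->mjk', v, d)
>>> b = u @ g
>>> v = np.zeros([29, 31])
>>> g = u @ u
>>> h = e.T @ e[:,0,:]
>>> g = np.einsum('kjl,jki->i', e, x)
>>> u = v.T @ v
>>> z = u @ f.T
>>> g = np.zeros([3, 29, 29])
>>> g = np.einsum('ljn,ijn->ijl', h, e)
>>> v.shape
(29, 31)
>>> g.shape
(3, 5, 2)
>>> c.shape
(31,)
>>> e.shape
(3, 5, 2)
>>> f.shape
(5, 31)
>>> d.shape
(5, 5, 2)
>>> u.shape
(31, 31)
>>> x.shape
(5, 3, 31)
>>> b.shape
(31, 31)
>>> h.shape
(2, 5, 2)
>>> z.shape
(31, 5)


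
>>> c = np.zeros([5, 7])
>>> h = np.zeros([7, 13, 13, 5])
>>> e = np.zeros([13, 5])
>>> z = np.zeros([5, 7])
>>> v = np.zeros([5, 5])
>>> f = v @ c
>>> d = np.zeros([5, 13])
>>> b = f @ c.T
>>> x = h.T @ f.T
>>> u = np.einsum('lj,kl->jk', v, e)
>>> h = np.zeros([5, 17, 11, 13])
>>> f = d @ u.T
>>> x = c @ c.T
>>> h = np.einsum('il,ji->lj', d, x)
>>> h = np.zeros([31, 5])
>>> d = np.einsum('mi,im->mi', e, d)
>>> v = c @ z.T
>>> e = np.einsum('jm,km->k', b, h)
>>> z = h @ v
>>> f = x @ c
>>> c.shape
(5, 7)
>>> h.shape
(31, 5)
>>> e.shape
(31,)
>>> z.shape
(31, 5)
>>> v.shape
(5, 5)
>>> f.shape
(5, 7)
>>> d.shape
(13, 5)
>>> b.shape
(5, 5)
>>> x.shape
(5, 5)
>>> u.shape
(5, 13)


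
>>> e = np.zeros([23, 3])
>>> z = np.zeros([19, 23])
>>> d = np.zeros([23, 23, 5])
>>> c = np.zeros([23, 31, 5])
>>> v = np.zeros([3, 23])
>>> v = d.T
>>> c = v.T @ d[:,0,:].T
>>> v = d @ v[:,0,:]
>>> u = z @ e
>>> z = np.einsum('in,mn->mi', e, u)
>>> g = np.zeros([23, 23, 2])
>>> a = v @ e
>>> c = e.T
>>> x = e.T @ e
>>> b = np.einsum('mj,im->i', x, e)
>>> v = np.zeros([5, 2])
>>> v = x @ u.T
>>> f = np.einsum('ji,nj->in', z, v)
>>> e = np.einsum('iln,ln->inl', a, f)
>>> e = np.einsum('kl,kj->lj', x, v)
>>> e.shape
(3, 19)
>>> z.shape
(19, 23)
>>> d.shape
(23, 23, 5)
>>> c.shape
(3, 23)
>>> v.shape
(3, 19)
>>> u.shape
(19, 3)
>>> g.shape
(23, 23, 2)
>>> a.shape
(23, 23, 3)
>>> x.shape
(3, 3)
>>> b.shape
(23,)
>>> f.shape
(23, 3)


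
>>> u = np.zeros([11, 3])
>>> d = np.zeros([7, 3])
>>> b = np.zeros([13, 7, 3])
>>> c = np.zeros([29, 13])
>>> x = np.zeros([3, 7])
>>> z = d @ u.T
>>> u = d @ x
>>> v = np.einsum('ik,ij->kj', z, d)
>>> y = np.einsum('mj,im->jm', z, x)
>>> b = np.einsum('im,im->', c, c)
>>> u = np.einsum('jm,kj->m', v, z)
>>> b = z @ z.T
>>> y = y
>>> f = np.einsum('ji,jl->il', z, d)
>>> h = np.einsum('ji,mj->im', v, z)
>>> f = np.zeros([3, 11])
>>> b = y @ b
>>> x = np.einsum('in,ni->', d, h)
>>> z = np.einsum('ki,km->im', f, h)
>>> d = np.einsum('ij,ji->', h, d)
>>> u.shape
(3,)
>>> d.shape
()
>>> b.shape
(11, 7)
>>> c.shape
(29, 13)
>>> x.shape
()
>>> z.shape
(11, 7)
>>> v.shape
(11, 3)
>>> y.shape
(11, 7)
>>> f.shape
(3, 11)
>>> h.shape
(3, 7)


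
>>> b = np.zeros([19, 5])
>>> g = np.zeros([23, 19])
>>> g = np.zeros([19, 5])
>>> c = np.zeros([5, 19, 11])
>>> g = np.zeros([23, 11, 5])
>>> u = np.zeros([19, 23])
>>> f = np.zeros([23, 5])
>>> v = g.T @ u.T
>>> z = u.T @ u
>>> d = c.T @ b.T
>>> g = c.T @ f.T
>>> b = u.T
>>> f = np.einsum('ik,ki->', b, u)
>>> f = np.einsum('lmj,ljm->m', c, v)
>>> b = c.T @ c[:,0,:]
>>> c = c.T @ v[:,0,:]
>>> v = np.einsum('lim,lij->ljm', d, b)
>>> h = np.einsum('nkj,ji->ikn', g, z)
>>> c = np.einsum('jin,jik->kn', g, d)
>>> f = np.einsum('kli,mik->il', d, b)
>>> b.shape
(11, 19, 11)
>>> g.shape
(11, 19, 23)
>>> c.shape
(19, 23)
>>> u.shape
(19, 23)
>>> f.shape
(19, 19)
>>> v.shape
(11, 11, 19)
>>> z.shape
(23, 23)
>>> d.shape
(11, 19, 19)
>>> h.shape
(23, 19, 11)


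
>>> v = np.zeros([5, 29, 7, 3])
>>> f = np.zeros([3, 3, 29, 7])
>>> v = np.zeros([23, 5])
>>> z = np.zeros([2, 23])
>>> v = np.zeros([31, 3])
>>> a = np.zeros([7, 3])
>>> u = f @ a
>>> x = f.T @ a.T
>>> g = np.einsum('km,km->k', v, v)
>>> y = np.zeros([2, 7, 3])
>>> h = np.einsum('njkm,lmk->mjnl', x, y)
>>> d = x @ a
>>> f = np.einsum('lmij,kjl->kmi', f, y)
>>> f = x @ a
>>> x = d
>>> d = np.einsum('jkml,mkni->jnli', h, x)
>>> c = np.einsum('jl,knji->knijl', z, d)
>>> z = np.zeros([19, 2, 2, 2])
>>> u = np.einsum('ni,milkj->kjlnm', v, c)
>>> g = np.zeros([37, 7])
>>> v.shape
(31, 3)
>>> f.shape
(7, 29, 3, 3)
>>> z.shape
(19, 2, 2, 2)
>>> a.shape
(7, 3)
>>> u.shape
(2, 23, 3, 31, 7)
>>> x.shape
(7, 29, 3, 3)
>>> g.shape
(37, 7)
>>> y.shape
(2, 7, 3)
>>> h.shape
(7, 29, 7, 2)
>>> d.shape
(7, 3, 2, 3)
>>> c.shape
(7, 3, 3, 2, 23)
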